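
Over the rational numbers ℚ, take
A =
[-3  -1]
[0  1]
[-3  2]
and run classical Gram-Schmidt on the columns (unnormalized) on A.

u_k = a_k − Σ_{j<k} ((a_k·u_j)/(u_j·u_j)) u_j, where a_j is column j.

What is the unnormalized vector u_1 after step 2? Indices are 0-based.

Step 1: u_0 = a_0 = (-3, 0, -3).
Step 2: u_1 = a_1 − (-1/6)·u_0 = (-3/2, 1, 3/2).

u_1 = (-3/2, 1, 3/2)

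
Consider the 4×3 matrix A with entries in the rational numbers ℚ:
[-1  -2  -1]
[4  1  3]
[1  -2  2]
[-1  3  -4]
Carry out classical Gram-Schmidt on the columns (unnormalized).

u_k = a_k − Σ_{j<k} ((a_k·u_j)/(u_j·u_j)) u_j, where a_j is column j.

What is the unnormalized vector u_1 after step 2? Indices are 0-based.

u_1 = (-37/19, 15/19, -39/19, 58/19)

Step 1: u_0 = a_0 = (-1, 4, 1, -1).
Step 2: u_1 = a_1 − (1/19)·u_0 = (-37/19, 15/19, -39/19, 58/19).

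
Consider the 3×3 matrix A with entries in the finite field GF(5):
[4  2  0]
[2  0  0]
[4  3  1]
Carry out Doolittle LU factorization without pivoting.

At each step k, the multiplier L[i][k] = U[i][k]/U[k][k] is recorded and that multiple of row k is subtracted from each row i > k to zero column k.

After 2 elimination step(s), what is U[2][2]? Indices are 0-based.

Step 1: pivot at (0,0) is 4.
  row1 ← row1 − (3)·row0  ⇒  L[1][0]=3, U row1=(0, 4, 0)
  row2 ← row2 − (1)·row0  ⇒  L[2][0]=1, U row2=(0, 1, 1)
Step 2: pivot at (1,1) is 4.
  row2 ← row2 − (4)·row1  ⇒  L[2][1]=4, U row2=(0, 0, 1)

U[2][2] = 1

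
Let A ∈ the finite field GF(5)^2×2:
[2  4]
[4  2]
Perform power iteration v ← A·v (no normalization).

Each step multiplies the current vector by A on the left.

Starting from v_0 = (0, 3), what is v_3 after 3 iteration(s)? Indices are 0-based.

v_3 = (1, 2)

v_0 = (0, 3).
v_1 = A·v_0 = (2, 1).
v_2 = A·v_1 = (3, 0).
v_3 = A·v_2 = (1, 2).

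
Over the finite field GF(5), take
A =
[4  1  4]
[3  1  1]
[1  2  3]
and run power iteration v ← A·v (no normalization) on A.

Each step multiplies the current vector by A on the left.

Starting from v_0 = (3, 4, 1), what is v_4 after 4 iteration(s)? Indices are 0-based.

v_0 = (3, 4, 1).
v_1 = A·v_0 = (0, 4, 4).
v_2 = A·v_1 = (0, 3, 0).
v_3 = A·v_2 = (3, 3, 1).
v_4 = A·v_3 = (4, 3, 2).

v_4 = (4, 3, 2)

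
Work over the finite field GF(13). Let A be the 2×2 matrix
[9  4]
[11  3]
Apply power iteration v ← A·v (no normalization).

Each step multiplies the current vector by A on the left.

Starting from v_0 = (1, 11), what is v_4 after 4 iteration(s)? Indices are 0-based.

v_4 = (11, 6)

v_0 = (1, 11).
v_1 = A·v_0 = (1, 5).
v_2 = A·v_1 = (3, 0).
v_3 = A·v_2 = (1, 7).
v_4 = A·v_3 = (11, 6).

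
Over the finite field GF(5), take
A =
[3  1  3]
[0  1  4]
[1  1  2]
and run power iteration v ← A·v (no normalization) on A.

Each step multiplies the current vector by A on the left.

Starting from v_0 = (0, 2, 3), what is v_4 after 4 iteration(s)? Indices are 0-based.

v_4 = (3, 1, 0)

v_0 = (0, 2, 3).
v_1 = A·v_0 = (1, 4, 3).
v_2 = A·v_1 = (1, 1, 1).
v_3 = A·v_2 = (2, 0, 4).
v_4 = A·v_3 = (3, 1, 0).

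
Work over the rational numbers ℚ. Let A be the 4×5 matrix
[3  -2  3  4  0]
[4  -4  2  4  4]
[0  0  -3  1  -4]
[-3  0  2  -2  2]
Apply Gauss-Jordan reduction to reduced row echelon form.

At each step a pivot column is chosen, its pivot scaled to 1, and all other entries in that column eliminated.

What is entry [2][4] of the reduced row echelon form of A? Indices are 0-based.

pivot(0,0)=3: scale R0 → (1, -2/3, 1, 4/3, 0)
  clear (1,0): R1 −= (4)R0 → (0, -4/3, -2, -4/3, 4)
  clear (3,0): R3 −= (-3)R0 → (0, -2, 5, 2, 2)
pivot(1,1)=-4/3: scale R1 → (0, 1, 3/2, 1, -3)
  clear (0,1): R0 −= (-2/3)R1 → (1, 0, 2, 2, -2)
  clear (3,1): R3 −= (-2)R1 → (0, 0, 8, 4, -4)
pivot(2,2)=-3: scale R2 → (0, 0, 1, -1/3, 4/3)
  clear (0,2): R0 −= (2)R2 → (1, 0, 0, 8/3, -14/3)
  clear (1,2): R1 −= (3/2)R2 → (0, 1, 0, 3/2, -5)
  clear (3,2): R3 −= (8)R2 → (0, 0, 0, 20/3, -44/3)
pivot(3,3)=20/3: scale R3 → (0, 0, 0, 1, -11/5)
  clear (0,3): R0 −= (8/3)R3 → (1, 0, 0, 0, 6/5)
  clear (1,3): R1 −= (3/2)R3 → (0, 1, 0, 0, -17/10)
  clear (2,3): R2 −= (-1/3)R3 → (0, 0, 1, 0, 3/5)

M[2][4] = 3/5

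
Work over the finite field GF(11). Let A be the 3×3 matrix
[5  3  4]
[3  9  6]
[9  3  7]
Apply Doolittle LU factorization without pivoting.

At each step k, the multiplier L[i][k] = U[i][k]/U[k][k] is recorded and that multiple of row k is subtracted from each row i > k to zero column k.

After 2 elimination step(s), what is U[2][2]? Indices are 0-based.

Step 1: pivot at (0,0) is 5.
  row1 ← row1 − (5)·row0  ⇒  L[1][0]=5, U row1=(0, 5, 8)
  row2 ← row2 − (4)·row0  ⇒  L[2][0]=4, U row2=(0, 2, 2)
Step 2: pivot at (1,1) is 5.
  row2 ← row2 − (7)·row1  ⇒  L[2][1]=7, U row2=(0, 0, 1)

U[2][2] = 1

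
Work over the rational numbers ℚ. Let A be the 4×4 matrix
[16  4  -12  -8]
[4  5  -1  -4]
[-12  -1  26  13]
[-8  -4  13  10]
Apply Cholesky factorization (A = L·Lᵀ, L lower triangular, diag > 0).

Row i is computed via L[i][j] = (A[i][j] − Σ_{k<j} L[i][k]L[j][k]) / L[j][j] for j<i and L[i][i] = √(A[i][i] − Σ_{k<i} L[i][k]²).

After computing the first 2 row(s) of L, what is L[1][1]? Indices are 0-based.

L[1][1] = 2

Step 1: L[0][0] = √(16) = 4.
  L[1][0] = (4) / L[0][0] = 1.
Step 2: L[1][1] = √(4) = 2.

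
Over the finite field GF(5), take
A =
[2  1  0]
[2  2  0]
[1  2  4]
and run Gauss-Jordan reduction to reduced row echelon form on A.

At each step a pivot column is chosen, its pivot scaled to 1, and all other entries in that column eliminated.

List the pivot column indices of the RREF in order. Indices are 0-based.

pivot columns: 0, 1, 2

pivot(0,0)=2: scale R0 → (1, 3, 0)
  clear (1,0): R1 −= (2)R0 → (0, 1, 0)
  clear (2,0): R2 −= (1)R0 → (0, 4, 4)
pivot(1,1)=1: scale R1 → (0, 1, 0)
  clear (0,1): R0 −= (3)R1 → (1, 0, 0)
  clear (2,1): R2 −= (4)R1 → (0, 0, 4)
pivot(2,2)=4: scale R2 → (0, 0, 1)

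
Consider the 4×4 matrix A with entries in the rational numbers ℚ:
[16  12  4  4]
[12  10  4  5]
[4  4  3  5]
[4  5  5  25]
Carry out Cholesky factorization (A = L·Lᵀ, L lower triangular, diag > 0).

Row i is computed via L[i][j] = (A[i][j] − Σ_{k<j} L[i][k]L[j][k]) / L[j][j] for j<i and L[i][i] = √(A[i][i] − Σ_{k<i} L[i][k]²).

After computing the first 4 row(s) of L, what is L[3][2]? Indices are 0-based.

L[3][2] = 2

Step 1: L[0][0] = √(16) = 4.
  L[1][0] = (12) / L[0][0] = 3.
Step 2: L[1][1] = √(1) = 1.
  L[2][0] = (4) / L[0][0] = 1.
  L[2][1] = (1) / L[1][1] = 1.
Step 3: L[2][2] = √(1) = 1.
  L[3][0] = (4) / L[0][0] = 1.
  L[3][1] = (2) / L[1][1] = 2.
  L[3][2] = (2) / L[2][2] = 2.
Step 4: L[3][3] = √(16) = 4.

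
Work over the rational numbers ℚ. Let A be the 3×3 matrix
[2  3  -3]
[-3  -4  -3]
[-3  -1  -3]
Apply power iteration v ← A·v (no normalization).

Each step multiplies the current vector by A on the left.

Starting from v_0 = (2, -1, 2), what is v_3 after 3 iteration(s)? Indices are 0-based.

v_3 = (70, -485, -245)

v_0 = (2, -1, 2).
v_1 = A·v_0 = (-5, -8, -11).
v_2 = A·v_1 = (-1, 80, 56).
v_3 = A·v_2 = (70, -485, -245).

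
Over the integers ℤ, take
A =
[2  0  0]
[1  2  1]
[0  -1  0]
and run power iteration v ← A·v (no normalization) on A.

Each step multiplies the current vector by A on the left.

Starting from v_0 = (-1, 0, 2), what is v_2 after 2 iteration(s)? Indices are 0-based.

v_0 = (-1, 0, 2).
v_1 = A·v_0 = (-2, 1, 0).
v_2 = A·v_1 = (-4, 0, -1).

v_2 = (-4, 0, -1)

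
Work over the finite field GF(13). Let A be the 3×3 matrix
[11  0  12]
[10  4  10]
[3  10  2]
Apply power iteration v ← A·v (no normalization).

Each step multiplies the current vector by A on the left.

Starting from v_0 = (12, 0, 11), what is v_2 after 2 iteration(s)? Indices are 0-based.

v_2 = (12, 6, 10)

v_0 = (12, 0, 11).
v_1 = A·v_0 = (4, 9, 6).
v_2 = A·v_1 = (12, 6, 10).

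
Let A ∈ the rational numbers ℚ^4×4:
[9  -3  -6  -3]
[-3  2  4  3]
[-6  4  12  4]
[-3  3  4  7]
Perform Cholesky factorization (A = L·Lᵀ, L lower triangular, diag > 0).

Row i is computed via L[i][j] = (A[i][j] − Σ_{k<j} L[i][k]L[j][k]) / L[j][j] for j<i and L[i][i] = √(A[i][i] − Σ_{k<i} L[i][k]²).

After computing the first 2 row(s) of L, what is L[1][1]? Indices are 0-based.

Step 1: L[0][0] = √(9) = 3.
  L[1][0] = (-3) / L[0][0] = -1.
Step 2: L[1][1] = √(1) = 1.

L[1][1] = 1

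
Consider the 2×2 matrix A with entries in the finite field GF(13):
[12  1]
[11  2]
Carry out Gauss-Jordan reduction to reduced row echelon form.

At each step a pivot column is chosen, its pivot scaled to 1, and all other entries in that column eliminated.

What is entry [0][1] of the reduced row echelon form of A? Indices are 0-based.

step 1: normalize row 0 (÷12) = (1, 12)
  row 1: subtract 11×row0 = (0, 0)
skip col 1 (zero from row 1)

M[0][1] = 12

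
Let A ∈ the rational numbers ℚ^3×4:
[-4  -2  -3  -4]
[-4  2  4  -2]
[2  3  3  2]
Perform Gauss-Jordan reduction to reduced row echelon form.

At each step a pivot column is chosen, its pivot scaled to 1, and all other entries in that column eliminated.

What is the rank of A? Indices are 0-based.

[1] R0 /= -4  ⇒  (1, 1/2, 3/4, 1)
     R1 -= -4·R0  ⇒  (0, 4, 7, 2)
     R2 -= 2·R0  ⇒  (0, 2, 3/2, 0)
[2] R1 /= 4  ⇒  (0, 1, 7/4, 1/2)
     R0 -= 1/2·R1  ⇒  (1, 0, -1/8, 3/4)
     R2 -= 2·R1  ⇒  (0, 0, -2, -1)
[3] R2 /= -2  ⇒  (0, 0, 1, 1/2)
     R0 -= -1/8·R2  ⇒  (1, 0, 0, 13/16)
     R1 -= 7/4·R2  ⇒  (0, 1, 0, -3/8)

rank = 3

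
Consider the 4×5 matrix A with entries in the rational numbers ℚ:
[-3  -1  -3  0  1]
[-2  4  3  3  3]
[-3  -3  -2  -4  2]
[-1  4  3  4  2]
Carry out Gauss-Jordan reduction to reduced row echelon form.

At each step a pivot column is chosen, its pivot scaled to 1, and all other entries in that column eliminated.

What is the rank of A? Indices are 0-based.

step 1: normalize row 0 (÷-3) = (1, 1/3, 1, 0, -1/3)
  row 1: subtract -2×row0 = (0, 14/3, 5, 3, 7/3)
  row 2: subtract -3×row0 = (0, -2, 1, -4, 1)
  row 3: subtract -1×row0 = (0, 13/3, 4, 4, 5/3)
step 2: normalize row 1 (÷14/3) = (0, 1, 15/14, 9/14, 1/2)
  row 0: subtract 1/3×row1 = (1, 0, 9/14, -3/14, -1/2)
  row 2: subtract -2×row1 = (0, 0, 22/7, -19/7, 2)
  row 3: subtract 13/3×row1 = (0, 0, -9/14, 17/14, -1/2)
step 3: normalize row 2 (÷22/7) = (0, 0, 1, -19/22, 7/11)
  row 0: subtract 9/14×row2 = (1, 0, 0, 15/44, -10/11)
  row 1: subtract 15/14×row2 = (0, 1, 0, 69/44, -2/11)
  row 3: subtract -9/14×row2 = (0, 0, 0, 29/44, -1/11)
step 4: normalize row 3 (÷29/44) = (0, 0, 0, 1, -4/29)
  row 0: subtract 15/44×row3 = (1, 0, 0, 0, -25/29)
  row 1: subtract 69/44×row3 = (0, 1, 0, 0, 1/29)
  row 2: subtract -19/22×row3 = (0, 0, 1, 0, 15/29)

rank = 4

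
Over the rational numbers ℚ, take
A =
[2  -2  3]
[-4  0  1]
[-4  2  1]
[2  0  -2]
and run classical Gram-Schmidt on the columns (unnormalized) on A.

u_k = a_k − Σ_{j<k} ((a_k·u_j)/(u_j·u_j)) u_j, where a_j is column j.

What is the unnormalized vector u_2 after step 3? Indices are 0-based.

u_2 = (16/11, -13/11, 16/11, -10/11)

Step 1: u_0 = a_0 = (2, -4, -4, 2).
Step 2: u_1 = a_1 − (-3/10)·u_0 = (-7/5, -6/5, 4/5, 3/5).
Step 3: u_2 = a_2 − (-3/20)·u_0 − (-29/22)·u_1 = (16/11, -13/11, 16/11, -10/11).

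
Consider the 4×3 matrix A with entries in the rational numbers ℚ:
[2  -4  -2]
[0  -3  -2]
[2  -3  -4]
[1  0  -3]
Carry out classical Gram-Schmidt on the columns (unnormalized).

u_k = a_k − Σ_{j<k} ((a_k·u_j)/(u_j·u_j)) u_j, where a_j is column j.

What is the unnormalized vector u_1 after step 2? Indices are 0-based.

Step 1: u_0 = a_0 = (2, 0, 2, 1).
Step 2: u_1 = a_1 − (-14/9)·u_0 = (-8/9, -3, 1/9, 14/9).

u_1 = (-8/9, -3, 1/9, 14/9)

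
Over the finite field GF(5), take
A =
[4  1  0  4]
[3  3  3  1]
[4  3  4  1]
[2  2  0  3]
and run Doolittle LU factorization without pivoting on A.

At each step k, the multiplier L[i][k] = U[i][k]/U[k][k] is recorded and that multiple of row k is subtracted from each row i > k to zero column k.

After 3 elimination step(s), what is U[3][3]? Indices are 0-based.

U[3][3] = 3

Step 1: pivot at (0,0) is 4.
  row1 ← row1 − (2)·row0  ⇒  L[1][0]=2, U row1=(0, 1, 3, 3)
  row2 ← row2 − (1)·row0  ⇒  L[2][0]=1, U row2=(0, 2, 4, 2)
  row3 ← row3 − (3)·row0  ⇒  L[3][0]=3, U row3=(0, 4, 0, 1)
Step 2: pivot at (1,1) is 1.
  row2 ← row2 − (2)·row1  ⇒  L[2][1]=2, U row2=(0, 0, 3, 1)
  row3 ← row3 − (4)·row1  ⇒  L[3][1]=4, U row3=(0, 0, 3, 4)
Step 3: pivot at (2,2) is 3.
  row3 ← row3 − (1)·row2  ⇒  L[3][2]=1, U row3=(0, 0, 0, 3)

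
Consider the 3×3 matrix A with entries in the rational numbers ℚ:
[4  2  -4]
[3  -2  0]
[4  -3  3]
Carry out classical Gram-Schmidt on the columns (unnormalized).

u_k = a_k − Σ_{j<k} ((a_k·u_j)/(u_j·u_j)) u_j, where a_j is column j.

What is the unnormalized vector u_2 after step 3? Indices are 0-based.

Step 1: u_0 = a_0 = (4, 3, 4).
Step 2: u_1 = a_1 − (-10/41)·u_0 = (122/41, -52/41, -83/41).
Step 3: u_2 = a_2 − (-4/41)·u_0 − (-737/597)·u_1 = (38/597, -760/597, 532/597).

u_2 = (38/597, -760/597, 532/597)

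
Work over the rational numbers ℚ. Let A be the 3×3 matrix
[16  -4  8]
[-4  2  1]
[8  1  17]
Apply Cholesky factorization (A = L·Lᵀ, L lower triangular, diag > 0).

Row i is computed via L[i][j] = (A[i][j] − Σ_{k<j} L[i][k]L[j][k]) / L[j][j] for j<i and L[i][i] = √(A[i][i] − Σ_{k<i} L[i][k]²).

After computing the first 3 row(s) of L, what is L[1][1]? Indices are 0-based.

L[1][1] = 1

Step 1: L[0][0] = √(16) = 4.
  L[1][0] = (-4) / L[0][0] = -1.
Step 2: L[1][1] = √(1) = 1.
  L[2][0] = (8) / L[0][0] = 2.
  L[2][1] = (3) / L[1][1] = 3.
Step 3: L[2][2] = √(4) = 2.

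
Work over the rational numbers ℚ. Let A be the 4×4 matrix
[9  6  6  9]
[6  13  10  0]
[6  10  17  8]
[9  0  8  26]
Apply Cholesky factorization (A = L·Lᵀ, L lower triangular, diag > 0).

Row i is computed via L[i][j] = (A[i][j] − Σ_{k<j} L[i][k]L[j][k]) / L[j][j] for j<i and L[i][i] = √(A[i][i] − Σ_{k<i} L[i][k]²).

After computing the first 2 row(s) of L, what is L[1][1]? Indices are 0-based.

Step 1: L[0][0] = √(9) = 3.
  L[1][0] = (6) / L[0][0] = 2.
Step 2: L[1][1] = √(9) = 3.

L[1][1] = 3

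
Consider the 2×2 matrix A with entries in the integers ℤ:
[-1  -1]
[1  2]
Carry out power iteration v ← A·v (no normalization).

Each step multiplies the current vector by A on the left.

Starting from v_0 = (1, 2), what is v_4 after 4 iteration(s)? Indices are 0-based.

v_4 = (-7, 19)

v_0 = (1, 2).
v_1 = A·v_0 = (-3, 5).
v_2 = A·v_1 = (-2, 7).
v_3 = A·v_2 = (-5, 12).
v_4 = A·v_3 = (-7, 19).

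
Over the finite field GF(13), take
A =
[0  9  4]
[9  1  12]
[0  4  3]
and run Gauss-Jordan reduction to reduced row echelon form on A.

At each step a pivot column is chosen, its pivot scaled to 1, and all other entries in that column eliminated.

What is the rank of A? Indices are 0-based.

[1] R0 <-> R1
[1] R0 /= 9  ⇒  (1, 3, 10)
[2] R1 /= 9  ⇒  (0, 1, 12)
     R0 -= 3·R1  ⇒  (1, 0, 0)
     R2 -= 4·R1  ⇒  (0, 0, 7)
[3] R2 /= 7  ⇒  (0, 0, 1)
     R1 -= 12·R2  ⇒  (0, 1, 0)

rank = 3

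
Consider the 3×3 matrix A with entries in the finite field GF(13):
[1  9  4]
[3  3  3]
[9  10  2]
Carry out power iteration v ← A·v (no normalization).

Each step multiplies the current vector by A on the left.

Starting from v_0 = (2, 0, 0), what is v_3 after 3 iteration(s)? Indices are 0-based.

v_0 = (2, 0, 0).
v_1 = A·v_0 = (2, 6, 5).
v_2 = A·v_1 = (11, 0, 10).
v_3 = A·v_2 = (12, 11, 2).

v_3 = (12, 11, 2)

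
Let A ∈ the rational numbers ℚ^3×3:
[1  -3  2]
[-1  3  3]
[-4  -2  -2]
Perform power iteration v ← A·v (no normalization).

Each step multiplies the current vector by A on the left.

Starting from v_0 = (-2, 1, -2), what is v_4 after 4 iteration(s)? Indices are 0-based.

v_0 = (-2, 1, -2).
v_1 = A·v_0 = (-9, -1, 10).
v_2 = A·v_1 = (14, 36, 18).
v_3 = A·v_2 = (-58, 148, -164).
v_4 = A·v_3 = (-830, 10, 264).

v_4 = (-830, 10, 264)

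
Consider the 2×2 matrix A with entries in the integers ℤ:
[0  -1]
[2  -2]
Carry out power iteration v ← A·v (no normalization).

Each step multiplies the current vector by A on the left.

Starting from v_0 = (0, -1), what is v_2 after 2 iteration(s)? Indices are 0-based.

v_2 = (-2, -2)

v_0 = (0, -1).
v_1 = A·v_0 = (1, 2).
v_2 = A·v_1 = (-2, -2).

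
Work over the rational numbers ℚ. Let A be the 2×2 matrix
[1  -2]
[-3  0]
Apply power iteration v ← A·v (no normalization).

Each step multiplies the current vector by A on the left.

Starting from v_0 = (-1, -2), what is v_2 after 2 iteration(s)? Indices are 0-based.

v_0 = (-1, -2).
v_1 = A·v_0 = (3, 3).
v_2 = A·v_1 = (-3, -9).

v_2 = (-3, -9)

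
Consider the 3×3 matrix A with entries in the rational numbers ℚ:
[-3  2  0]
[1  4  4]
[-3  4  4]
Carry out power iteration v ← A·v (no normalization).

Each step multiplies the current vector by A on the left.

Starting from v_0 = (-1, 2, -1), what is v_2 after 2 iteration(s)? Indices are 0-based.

v_2 = (-15, 47, 19)

v_0 = (-1, 2, -1).
v_1 = A·v_0 = (7, 3, 7).
v_2 = A·v_1 = (-15, 47, 19).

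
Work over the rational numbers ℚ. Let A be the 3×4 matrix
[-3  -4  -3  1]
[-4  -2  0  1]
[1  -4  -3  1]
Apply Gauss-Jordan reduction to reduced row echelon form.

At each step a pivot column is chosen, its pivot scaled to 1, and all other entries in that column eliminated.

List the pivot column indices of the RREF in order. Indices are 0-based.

pivot columns: 0, 1, 2

[1] R0 /= -3  ⇒  (1, 4/3, 1, -1/3)
     R1 -= -4·R0  ⇒  (0, 10/3, 4, -1/3)
     R2 -= 1·R0  ⇒  (0, -16/3, -4, 4/3)
[2] R1 /= 10/3  ⇒  (0, 1, 6/5, -1/10)
     R0 -= 4/3·R1  ⇒  (1, 0, -3/5, -1/5)
     R2 -= -16/3·R1  ⇒  (0, 0, 12/5, 4/5)
[3] R2 /= 12/5  ⇒  (0, 0, 1, 1/3)
     R0 -= -3/5·R2  ⇒  (1, 0, 0, 0)
     R1 -= 6/5·R2  ⇒  (0, 1, 0, -1/2)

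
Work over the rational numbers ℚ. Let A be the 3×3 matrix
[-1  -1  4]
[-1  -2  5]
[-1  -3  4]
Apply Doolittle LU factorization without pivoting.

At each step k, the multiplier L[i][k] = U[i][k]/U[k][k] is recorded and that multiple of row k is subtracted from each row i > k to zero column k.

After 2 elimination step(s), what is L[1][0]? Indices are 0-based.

k=0: U[0][0]=-1
  eliminate (1,0): mult=1, new row 1: (0, -1, 1); set L[1][0]=1
  eliminate (2,0): mult=1, new row 2: (0, -2, 0); set L[2][0]=1
k=1: U[1][1]=-1
  eliminate (2,1): mult=2, new row 2: (0, 0, -2); set L[2][1]=2

L[1][0] = 1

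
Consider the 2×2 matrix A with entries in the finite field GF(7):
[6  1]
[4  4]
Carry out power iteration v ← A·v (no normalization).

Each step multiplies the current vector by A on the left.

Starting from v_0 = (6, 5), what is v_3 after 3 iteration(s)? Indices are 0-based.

v_3 = (1, 0)

v_0 = (6, 5).
v_1 = A·v_0 = (6, 2).
v_2 = A·v_1 = (3, 4).
v_3 = A·v_2 = (1, 0).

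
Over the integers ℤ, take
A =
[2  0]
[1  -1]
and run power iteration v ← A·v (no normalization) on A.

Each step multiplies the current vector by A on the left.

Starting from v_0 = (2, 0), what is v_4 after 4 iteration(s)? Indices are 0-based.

v_4 = (32, 10)

v_0 = (2, 0).
v_1 = A·v_0 = (4, 2).
v_2 = A·v_1 = (8, 2).
v_3 = A·v_2 = (16, 6).
v_4 = A·v_3 = (32, 10).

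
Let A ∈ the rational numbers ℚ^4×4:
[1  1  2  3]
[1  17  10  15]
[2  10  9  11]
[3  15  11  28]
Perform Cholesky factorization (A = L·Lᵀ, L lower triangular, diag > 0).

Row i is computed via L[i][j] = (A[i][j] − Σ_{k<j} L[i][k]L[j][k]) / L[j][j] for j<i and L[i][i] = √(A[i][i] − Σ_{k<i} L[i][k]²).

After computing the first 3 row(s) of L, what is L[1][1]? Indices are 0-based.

Step 1: L[0][0] = √(1) = 1.
  L[1][0] = (1) / L[0][0] = 1.
Step 2: L[1][1] = √(16) = 4.
  L[2][0] = (2) / L[0][0] = 2.
  L[2][1] = (8) / L[1][1] = 2.
Step 3: L[2][2] = √(1) = 1.

L[1][1] = 4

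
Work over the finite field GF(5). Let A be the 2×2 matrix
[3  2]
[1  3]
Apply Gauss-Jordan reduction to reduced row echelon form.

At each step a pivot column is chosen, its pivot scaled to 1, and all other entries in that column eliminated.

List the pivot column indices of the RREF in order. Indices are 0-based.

pivot columns: 0, 1

pivot(0,0)=3: scale R0 → (1, 4)
  clear (1,0): R1 −= (1)R0 → (0, 4)
pivot(1,1)=4: scale R1 → (0, 1)
  clear (0,1): R0 −= (4)R1 → (1, 0)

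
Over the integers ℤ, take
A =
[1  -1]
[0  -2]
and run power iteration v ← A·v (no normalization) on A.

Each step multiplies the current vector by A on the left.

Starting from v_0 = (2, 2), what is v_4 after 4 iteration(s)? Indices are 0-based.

v_0 = (2, 2).
v_1 = A·v_0 = (0, -4).
v_2 = A·v_1 = (4, 8).
v_3 = A·v_2 = (-4, -16).
v_4 = A·v_3 = (12, 32).

v_4 = (12, 32)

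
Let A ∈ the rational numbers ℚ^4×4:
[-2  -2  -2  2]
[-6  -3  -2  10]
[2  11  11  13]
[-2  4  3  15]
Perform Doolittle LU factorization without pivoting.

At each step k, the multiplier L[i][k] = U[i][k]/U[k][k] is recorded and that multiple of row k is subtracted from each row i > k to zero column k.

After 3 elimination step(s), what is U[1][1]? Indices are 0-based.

U[1][1] = 3

[col 0] pivot -2
  R1 -= 3*R0 → (0, 3, 4, 4)  (L[1][0] := 3)
  R2 -= -1*R0 → (0, 9, 9, 15)  (L[2][0] := -1)
  R3 -= 1*R0 → (0, 6, 5, 13)  (L[3][0] := 1)
[col 1] pivot 3
  R2 -= 3*R1 → (0, 0, -3, 3)  (L[2][1] := 3)
  R3 -= 2*R1 → (0, 0, -3, 5)  (L[3][1] := 2)
[col 2] pivot -3
  R3 -= 1*R2 → (0, 0, 0, 2)  (L[3][2] := 1)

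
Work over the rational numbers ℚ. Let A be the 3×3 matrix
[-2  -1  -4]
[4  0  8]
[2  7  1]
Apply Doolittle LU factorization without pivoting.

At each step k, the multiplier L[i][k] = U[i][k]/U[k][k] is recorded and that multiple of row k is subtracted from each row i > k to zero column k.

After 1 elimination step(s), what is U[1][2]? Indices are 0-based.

Step 1: pivot at (0,0) is -2.
  row1 ← row1 − (-2)·row0  ⇒  L[1][0]=-2, U row1=(0, -2, 0)
  row2 ← row2 − (-1)·row0  ⇒  L[2][0]=-1, U row2=(0, 6, -3)

U[1][2] = 0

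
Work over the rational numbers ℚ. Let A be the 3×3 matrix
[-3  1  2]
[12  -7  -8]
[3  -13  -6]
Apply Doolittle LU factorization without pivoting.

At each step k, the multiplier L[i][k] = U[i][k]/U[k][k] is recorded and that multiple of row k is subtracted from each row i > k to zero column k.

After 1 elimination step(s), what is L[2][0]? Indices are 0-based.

k=0: U[0][0]=-3
  eliminate (1,0): mult=-4, new row 1: (0, -3, 0); set L[1][0]=-4
  eliminate (2,0): mult=-1, new row 2: (0, -12, -4); set L[2][0]=-1

L[2][0] = -1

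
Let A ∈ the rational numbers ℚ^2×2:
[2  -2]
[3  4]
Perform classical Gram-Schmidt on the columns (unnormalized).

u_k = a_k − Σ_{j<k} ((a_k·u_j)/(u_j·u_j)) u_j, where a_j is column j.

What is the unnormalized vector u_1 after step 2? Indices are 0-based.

u_1 = (-42/13, 28/13)

Step 1: u_0 = a_0 = (2, 3).
Step 2: u_1 = a_1 − (8/13)·u_0 = (-42/13, 28/13).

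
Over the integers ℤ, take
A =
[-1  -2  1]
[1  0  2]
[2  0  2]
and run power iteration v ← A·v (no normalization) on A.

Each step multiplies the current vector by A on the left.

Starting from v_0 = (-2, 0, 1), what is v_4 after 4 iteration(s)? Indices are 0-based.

v_0 = (-2, 0, 1).
v_1 = A·v_0 = (3, 0, -2).
v_2 = A·v_1 = (-5, -1, 2).
v_3 = A·v_2 = (9, -1, -6).
v_4 = A·v_3 = (-13, -3, 6).

v_4 = (-13, -3, 6)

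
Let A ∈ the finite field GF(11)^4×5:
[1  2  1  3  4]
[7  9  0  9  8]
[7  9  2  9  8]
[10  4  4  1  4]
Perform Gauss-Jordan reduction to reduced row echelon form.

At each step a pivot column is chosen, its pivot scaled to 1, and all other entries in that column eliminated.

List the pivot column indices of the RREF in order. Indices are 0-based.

[1] R0 /= 1  ⇒  (1, 2, 1, 3, 4)
     R1 -= 7·R0  ⇒  (0, 6, 4, 10, 2)
     R2 -= 7·R0  ⇒  (0, 6, 6, 10, 2)
     R3 -= 10·R0  ⇒  (0, 6, 5, 4, 8)
[2] R1 /= 6  ⇒  (0, 1, 8, 9, 4)
     R0 -= 2·R1  ⇒  (1, 0, 7, 7, 7)
     R2 -= 6·R1  ⇒  (0, 0, 2, 0, 0)
     R3 -= 6·R1  ⇒  (0, 0, 1, 5, 6)
[3] R2 /= 2  ⇒  (0, 0, 1, 0, 0)
     R0 -= 7·R2  ⇒  (1, 0, 0, 7, 7)
     R1 -= 8·R2  ⇒  (0, 1, 0, 9, 4)
     R3 -= 1·R2  ⇒  (0, 0, 0, 5, 6)
[4] R3 /= 5  ⇒  (0, 0, 0, 1, 10)
     R0 -= 7·R3  ⇒  (1, 0, 0, 0, 3)
     R1 -= 9·R3  ⇒  (0, 1, 0, 0, 2)

pivot columns: 0, 1, 2, 3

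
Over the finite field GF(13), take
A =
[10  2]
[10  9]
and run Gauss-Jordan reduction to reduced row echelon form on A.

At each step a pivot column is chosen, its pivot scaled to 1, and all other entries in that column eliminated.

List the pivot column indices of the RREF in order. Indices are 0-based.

pivot columns: 0, 1

step 1: normalize row 0 (÷10) = (1, 8)
  row 1: subtract 10×row0 = (0, 7)
step 2: normalize row 1 (÷7) = (0, 1)
  row 0: subtract 8×row1 = (1, 0)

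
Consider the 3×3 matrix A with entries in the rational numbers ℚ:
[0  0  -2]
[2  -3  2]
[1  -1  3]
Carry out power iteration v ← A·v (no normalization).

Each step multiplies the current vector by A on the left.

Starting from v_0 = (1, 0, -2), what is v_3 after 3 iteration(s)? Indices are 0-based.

v_0 = (1, 0, -2).
v_1 = A·v_0 = (4, -2, -5).
v_2 = A·v_1 = (10, 4, -9).
v_3 = A·v_2 = (18, -10, -21).

v_3 = (18, -10, -21)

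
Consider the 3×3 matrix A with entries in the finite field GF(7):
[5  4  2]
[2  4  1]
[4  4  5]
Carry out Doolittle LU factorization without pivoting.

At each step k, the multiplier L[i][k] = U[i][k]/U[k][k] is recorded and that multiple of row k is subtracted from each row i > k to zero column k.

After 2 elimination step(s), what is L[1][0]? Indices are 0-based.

Step 1: pivot at (0,0) is 5.
  row1 ← row1 − (6)·row0  ⇒  L[1][0]=6, U row1=(0, 1, 3)
  row2 ← row2 − (5)·row0  ⇒  L[2][0]=5, U row2=(0, 5, 2)
Step 2: pivot at (1,1) is 1.
  row2 ← row2 − (5)·row1  ⇒  L[2][1]=5, U row2=(0, 0, 1)

L[1][0] = 6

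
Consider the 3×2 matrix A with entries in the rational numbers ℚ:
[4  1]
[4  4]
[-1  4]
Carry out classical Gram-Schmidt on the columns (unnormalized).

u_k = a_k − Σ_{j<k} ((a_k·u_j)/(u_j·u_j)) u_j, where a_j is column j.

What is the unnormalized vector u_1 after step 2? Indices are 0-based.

u_1 = (-31/33, 68/33, 148/33)

Step 1: u_0 = a_0 = (4, 4, -1).
Step 2: u_1 = a_1 − (16/33)·u_0 = (-31/33, 68/33, 148/33).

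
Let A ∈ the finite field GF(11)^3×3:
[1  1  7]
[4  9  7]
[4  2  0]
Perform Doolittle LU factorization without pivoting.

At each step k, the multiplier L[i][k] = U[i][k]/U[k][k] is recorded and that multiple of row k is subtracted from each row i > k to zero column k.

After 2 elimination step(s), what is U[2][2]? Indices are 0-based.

Step 1: pivot at (0,0) is 1.
  row1 ← row1 − (4)·row0  ⇒  L[1][0]=4, U row1=(0, 5, 1)
  row2 ← row2 − (4)·row0  ⇒  L[2][0]=4, U row2=(0, 9, 5)
Step 2: pivot at (1,1) is 5.
  row2 ← row2 − (4)·row1  ⇒  L[2][1]=4, U row2=(0, 0, 1)

U[2][2] = 1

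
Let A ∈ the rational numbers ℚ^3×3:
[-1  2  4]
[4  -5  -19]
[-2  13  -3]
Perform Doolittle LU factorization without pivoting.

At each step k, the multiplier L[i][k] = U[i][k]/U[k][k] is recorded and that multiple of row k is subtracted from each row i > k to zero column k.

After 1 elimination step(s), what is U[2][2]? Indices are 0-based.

U[2][2] = -11

k=0: U[0][0]=-1
  eliminate (1,0): mult=-4, new row 1: (0, 3, -3); set L[1][0]=-4
  eliminate (2,0): mult=2, new row 2: (0, 9, -11); set L[2][0]=2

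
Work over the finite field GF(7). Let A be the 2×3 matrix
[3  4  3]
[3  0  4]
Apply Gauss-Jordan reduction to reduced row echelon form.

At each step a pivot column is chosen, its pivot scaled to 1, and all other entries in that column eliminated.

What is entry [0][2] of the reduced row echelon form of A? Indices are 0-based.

pivot(0,0)=3: scale R0 → (1, 6, 1)
  clear (1,0): R1 −= (3)R0 → (0, 3, 1)
pivot(1,1)=3: scale R1 → (0, 1, 5)
  clear (0,1): R0 −= (6)R1 → (1, 0, 6)

M[0][2] = 6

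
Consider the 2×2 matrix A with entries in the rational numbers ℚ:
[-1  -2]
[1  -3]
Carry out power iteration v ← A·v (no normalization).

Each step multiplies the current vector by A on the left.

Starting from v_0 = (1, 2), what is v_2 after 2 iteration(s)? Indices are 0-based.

v_2 = (15, 10)

v_0 = (1, 2).
v_1 = A·v_0 = (-5, -5).
v_2 = A·v_1 = (15, 10).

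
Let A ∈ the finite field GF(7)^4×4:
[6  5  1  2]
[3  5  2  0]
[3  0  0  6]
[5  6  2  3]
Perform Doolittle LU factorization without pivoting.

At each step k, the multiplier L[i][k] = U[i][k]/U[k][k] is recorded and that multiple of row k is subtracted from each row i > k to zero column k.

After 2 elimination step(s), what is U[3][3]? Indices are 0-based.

U[3][3] = 3

k=0: U[0][0]=6
  eliminate (1,0): mult=4, new row 1: (0, 6, 5, 6); set L[1][0]=4
  eliminate (2,0): mult=4, new row 2: (0, 1, 3, 5); set L[2][0]=4
  eliminate (3,0): mult=2, new row 3: (0, 3, 0, 6); set L[3][0]=2
k=1: U[1][1]=6
  eliminate (2,1): mult=6, new row 2: (0, 0, 1, 4); set L[2][1]=6
  eliminate (3,1): mult=4, new row 3: (0, 0, 1, 3); set L[3][1]=4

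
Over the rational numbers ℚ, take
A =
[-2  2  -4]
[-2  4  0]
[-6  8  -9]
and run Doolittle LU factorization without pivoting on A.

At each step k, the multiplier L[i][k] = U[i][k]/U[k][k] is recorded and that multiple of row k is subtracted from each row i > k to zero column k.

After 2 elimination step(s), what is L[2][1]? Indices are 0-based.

[col 0] pivot -2
  R1 -= 1*R0 → (0, 2, 4)  (L[1][0] := 1)
  R2 -= 3*R0 → (0, 2, 3)  (L[2][0] := 3)
[col 1] pivot 2
  R2 -= 1*R1 → (0, 0, -1)  (L[2][1] := 1)

L[2][1] = 1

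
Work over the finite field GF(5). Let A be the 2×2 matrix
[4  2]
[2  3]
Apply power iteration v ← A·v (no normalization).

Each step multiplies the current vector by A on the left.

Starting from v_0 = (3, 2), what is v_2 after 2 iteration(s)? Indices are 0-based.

v_0 = (3, 2).
v_1 = A·v_0 = (1, 2).
v_2 = A·v_1 = (3, 3).

v_2 = (3, 3)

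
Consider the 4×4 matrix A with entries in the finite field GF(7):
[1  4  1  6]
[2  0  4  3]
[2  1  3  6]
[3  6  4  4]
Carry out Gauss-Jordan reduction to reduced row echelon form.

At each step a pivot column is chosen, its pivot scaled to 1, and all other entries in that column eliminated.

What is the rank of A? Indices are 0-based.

step 1: normalize row 0 (÷1) = (1, 4, 1, 6)
  row 1: subtract 2×row0 = (0, 6, 2, 5)
  row 2: subtract 2×row0 = (0, 0, 1, 1)
  row 3: subtract 3×row0 = (0, 1, 1, 0)
step 2: normalize row 1 (÷6) = (0, 1, 5, 2)
  row 0: subtract 4×row1 = (1, 0, 2, 5)
  row 3: subtract 1×row1 = (0, 0, 3, 5)
step 3: normalize row 2 (÷1) = (0, 0, 1, 1)
  row 0: subtract 2×row2 = (1, 0, 0, 3)
  row 1: subtract 5×row2 = (0, 1, 0, 4)
  row 3: subtract 3×row2 = (0, 0, 0, 2)
step 4: normalize row 3 (÷2) = (0, 0, 0, 1)
  row 0: subtract 3×row3 = (1, 0, 0, 0)
  row 1: subtract 4×row3 = (0, 1, 0, 0)
  row 2: subtract 1×row3 = (0, 0, 1, 0)

rank = 4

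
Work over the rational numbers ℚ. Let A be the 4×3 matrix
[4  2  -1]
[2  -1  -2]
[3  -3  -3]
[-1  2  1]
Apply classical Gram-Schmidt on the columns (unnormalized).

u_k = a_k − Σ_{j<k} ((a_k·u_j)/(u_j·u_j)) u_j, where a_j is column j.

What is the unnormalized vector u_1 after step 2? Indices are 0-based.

u_1 = (8/3, -2/3, -5/2, 11/6)

Step 1: u_0 = a_0 = (4, 2, 3, -1).
Step 2: u_1 = a_1 − (-1/6)·u_0 = (8/3, -2/3, -5/2, 11/6).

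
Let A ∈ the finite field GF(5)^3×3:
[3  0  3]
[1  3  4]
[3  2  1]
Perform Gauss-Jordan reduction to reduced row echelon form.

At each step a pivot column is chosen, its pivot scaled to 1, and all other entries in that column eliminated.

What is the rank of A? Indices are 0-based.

[1] R0 /= 3  ⇒  (1, 0, 1)
     R1 -= 1·R0  ⇒  (0, 3, 3)
     R2 -= 3·R0  ⇒  (0, 2, 3)
[2] R1 /= 3  ⇒  (0, 1, 1)
     R2 -= 2·R1  ⇒  (0, 0, 1)
[3] R2 /= 1  ⇒  (0, 0, 1)
     R0 -= 1·R2  ⇒  (1, 0, 0)
     R1 -= 1·R2  ⇒  (0, 1, 0)

rank = 3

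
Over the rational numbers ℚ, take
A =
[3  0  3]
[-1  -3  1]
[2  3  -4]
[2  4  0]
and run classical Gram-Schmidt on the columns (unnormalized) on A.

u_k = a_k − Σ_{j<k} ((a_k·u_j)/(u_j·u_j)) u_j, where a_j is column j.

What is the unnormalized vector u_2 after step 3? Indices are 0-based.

Step 1: u_0 = a_0 = (3, -1, 2, 2).
Step 2: u_1 = a_1 − (17/18)·u_0 = (-17/6, -37/18, 10/9, 19/9).
Step 3: u_2 = a_2 − (0)·u_0 − (-270/323)·u_1 = (12/19, -232/323, -992/323, 30/17).

u_2 = (12/19, -232/323, -992/323, 30/17)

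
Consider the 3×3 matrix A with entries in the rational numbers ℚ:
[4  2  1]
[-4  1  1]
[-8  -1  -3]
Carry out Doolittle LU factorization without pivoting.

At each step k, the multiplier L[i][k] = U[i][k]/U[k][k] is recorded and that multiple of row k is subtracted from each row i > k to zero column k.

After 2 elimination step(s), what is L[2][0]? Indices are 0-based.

L[2][0] = -2

Step 1: pivot at (0,0) is 4.
  row1 ← row1 − (-1)·row0  ⇒  L[1][0]=-1, U row1=(0, 3, 2)
  row2 ← row2 − (-2)·row0  ⇒  L[2][0]=-2, U row2=(0, 3, -1)
Step 2: pivot at (1,1) is 3.
  row2 ← row2 − (1)·row1  ⇒  L[2][1]=1, U row2=(0, 0, -3)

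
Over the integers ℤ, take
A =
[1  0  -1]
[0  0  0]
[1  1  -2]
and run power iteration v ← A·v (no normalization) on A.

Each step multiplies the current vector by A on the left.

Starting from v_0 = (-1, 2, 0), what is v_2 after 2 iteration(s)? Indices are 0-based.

v_2 = (-2, 0, -3)

v_0 = (-1, 2, 0).
v_1 = A·v_0 = (-1, 0, 1).
v_2 = A·v_1 = (-2, 0, -3).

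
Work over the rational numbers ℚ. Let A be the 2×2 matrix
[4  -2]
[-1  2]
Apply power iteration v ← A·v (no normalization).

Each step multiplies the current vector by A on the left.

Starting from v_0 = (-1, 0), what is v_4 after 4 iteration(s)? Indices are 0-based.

v_0 = (-1, 0).
v_1 = A·v_0 = (-4, 1).
v_2 = A·v_1 = (-18, 6).
v_3 = A·v_2 = (-84, 30).
v_4 = A·v_3 = (-396, 144).

v_4 = (-396, 144)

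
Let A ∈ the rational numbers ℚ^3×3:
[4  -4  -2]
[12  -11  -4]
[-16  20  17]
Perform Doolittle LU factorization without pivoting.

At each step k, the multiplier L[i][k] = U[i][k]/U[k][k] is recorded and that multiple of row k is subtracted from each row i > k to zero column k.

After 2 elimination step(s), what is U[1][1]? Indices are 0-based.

k=0: U[0][0]=4
  eliminate (1,0): mult=3, new row 1: (0, 1, 2); set L[1][0]=3
  eliminate (2,0): mult=-4, new row 2: (0, 4, 9); set L[2][0]=-4
k=1: U[1][1]=1
  eliminate (2,1): mult=4, new row 2: (0, 0, 1); set L[2][1]=4

U[1][1] = 1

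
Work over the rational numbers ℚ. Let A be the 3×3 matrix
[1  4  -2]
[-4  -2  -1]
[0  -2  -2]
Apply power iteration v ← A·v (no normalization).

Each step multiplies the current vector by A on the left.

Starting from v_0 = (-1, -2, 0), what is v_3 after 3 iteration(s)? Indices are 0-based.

v_0 = (-1, -2, 0).
v_1 = A·v_0 = (-9, 8, 4).
v_2 = A·v_1 = (15, 16, -24).
v_3 = A·v_2 = (127, -68, 16).

v_3 = (127, -68, 16)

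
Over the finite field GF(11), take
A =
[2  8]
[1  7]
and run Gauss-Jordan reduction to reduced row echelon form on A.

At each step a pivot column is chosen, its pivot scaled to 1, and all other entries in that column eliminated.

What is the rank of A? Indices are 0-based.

pivot(0,0)=2: scale R0 → (1, 4)
  clear (1,0): R1 −= (1)R0 → (0, 3)
pivot(1,1)=3: scale R1 → (0, 1)
  clear (0,1): R0 −= (4)R1 → (1, 0)

rank = 2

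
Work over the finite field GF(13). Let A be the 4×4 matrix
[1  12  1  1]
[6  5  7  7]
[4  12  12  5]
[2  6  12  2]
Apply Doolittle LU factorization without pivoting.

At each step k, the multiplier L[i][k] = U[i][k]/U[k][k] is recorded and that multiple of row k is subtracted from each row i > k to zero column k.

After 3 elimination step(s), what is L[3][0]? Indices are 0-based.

L[3][0] = 2

[col 0] pivot 1
  R1 -= 6*R0 → (0, 11, 1, 1)  (L[1][0] := 6)
  R2 -= 4*R0 → (0, 3, 8, 1)  (L[2][0] := 4)
  R3 -= 2*R0 → (0, 8, 10, 0)  (L[3][0] := 2)
[col 1] pivot 11
  R2 -= 5*R1 → (0, 0, 3, 9)  (L[2][1] := 5)
  R3 -= 9*R1 → (0, 0, 1, 4)  (L[3][1] := 9)
[col 2] pivot 3
  R3 -= 9*R2 → (0, 0, 0, 1)  (L[3][2] := 9)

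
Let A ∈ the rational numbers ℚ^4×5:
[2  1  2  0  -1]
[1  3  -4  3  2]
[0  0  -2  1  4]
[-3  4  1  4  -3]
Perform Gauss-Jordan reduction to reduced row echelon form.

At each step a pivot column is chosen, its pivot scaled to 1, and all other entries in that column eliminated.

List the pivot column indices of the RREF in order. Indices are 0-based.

pivot columns: 0, 1, 2, 3

pivot(0,0)=2: scale R0 → (1, 1/2, 1, 0, -1/2)
  clear (1,0): R1 −= (1)R0 → (0, 5/2, -5, 3, 5/2)
  clear (3,0): R3 −= (-3)R0 → (0, 11/2, 4, 4, -9/2)
pivot(1,1)=5/2: scale R1 → (0, 1, -2, 6/5, 1)
  clear (0,1): R0 −= (1/2)R1 → (1, 0, 2, -3/5, -1)
  clear (3,1): R3 −= (11/2)R1 → (0, 0, 15, -13/5, -10)
pivot(2,2)=-2: scale R2 → (0, 0, 1, -1/2, -2)
  clear (0,2): R0 −= (2)R2 → (1, 0, 0, 2/5, 3)
  clear (1,2): R1 −= (-2)R2 → (0, 1, 0, 1/5, -3)
  clear (3,2): R3 −= (15)R2 → (0, 0, 0, 49/10, 20)
pivot(3,3)=49/10: scale R3 → (0, 0, 0, 1, 200/49)
  clear (0,3): R0 −= (2/5)R3 → (1, 0, 0, 0, 67/49)
  clear (1,3): R1 −= (1/5)R3 → (0, 1, 0, 0, -187/49)
  clear (2,3): R2 −= (-1/2)R3 → (0, 0, 1, 0, 2/49)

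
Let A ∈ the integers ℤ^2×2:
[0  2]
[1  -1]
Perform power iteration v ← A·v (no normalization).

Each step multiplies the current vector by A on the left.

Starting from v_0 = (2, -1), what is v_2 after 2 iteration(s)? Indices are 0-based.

v_0 = (2, -1).
v_1 = A·v_0 = (-2, 3).
v_2 = A·v_1 = (6, -5).

v_2 = (6, -5)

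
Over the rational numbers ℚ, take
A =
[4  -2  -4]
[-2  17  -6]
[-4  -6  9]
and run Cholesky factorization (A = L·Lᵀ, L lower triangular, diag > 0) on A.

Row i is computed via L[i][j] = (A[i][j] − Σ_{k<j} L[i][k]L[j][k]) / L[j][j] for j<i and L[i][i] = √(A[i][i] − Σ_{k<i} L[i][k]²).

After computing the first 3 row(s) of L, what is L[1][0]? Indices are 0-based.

L[1][0] = -1

Step 1: L[0][0] = √(4) = 2.
  L[1][0] = (-2) / L[0][0] = -1.
Step 2: L[1][1] = √(16) = 4.
  L[2][0] = (-4) / L[0][0] = -2.
  L[2][1] = (-8) / L[1][1] = -2.
Step 3: L[2][2] = √(1) = 1.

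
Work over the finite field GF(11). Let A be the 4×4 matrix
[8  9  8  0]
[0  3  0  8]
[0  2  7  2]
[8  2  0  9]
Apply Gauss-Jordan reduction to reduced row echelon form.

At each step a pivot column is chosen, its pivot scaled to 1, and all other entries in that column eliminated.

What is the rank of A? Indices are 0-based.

pivot(0,0)=8: scale R0 → (1, 8, 1, 0)
  clear (3,0): R3 −= (8)R0 → (0, 4, 3, 9)
pivot(1,1)=3: scale R1 → (0, 1, 0, 10)
  clear (0,1): R0 −= (8)R1 → (1, 0, 1, 8)
  clear (2,1): R2 −= (2)R1 → (0, 0, 7, 4)
  clear (3,1): R3 −= (4)R1 → (0, 0, 3, 2)
pivot(2,2)=7: scale R2 → (0, 0, 1, 10)
  clear (0,2): R0 −= (1)R2 → (1, 0, 0, 9)
  clear (3,2): R3 −= (3)R2 → (0, 0, 0, 5)
pivot(3,3)=5: scale R3 → (0, 0, 0, 1)
  clear (0,3): R0 −= (9)R3 → (1, 0, 0, 0)
  clear (1,3): R1 −= (10)R3 → (0, 1, 0, 0)
  clear (2,3): R2 −= (10)R3 → (0, 0, 1, 0)

rank = 4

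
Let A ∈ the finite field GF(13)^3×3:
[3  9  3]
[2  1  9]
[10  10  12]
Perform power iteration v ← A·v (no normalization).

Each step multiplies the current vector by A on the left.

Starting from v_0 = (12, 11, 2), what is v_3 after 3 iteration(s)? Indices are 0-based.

v_3 = (2, 7, 12)

v_0 = (12, 11, 2).
v_1 = A·v_0 = (11, 1, 7).
v_2 = A·v_1 = (11, 8, 9).
v_3 = A·v_2 = (2, 7, 12).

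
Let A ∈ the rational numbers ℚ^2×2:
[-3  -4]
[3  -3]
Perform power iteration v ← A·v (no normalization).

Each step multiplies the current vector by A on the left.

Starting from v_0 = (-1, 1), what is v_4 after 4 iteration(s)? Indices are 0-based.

v_4 = (279, -531)

v_0 = (-1, 1).
v_1 = A·v_0 = (-1, -6).
v_2 = A·v_1 = (27, 15).
v_3 = A·v_2 = (-141, 36).
v_4 = A·v_3 = (279, -531).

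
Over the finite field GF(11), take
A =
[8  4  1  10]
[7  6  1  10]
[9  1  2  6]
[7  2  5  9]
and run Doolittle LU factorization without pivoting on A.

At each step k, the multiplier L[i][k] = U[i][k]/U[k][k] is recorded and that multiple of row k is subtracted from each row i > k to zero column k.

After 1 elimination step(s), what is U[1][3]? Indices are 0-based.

U[1][3] = 4

Step 1: pivot at (0,0) is 8.
  row1 ← row1 − (5)·row0  ⇒  L[1][0]=5, U row1=(0, 8, 7, 4)
  row2 ← row2 − (8)·row0  ⇒  L[2][0]=8, U row2=(0, 2, 5, 3)
  row3 ← row3 − (5)·row0  ⇒  L[3][0]=5, U row3=(0, 4, 0, 3)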